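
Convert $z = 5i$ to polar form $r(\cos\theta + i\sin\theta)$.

r = |z| = sqrt(a^2 + b^2) = sqrt((0)^2 + (5)^2) = sqrt(0 + 25) = sqrt(25) = 5
a = 0 and b > 0, so z lies on the positive imaginary axis: θ = 90°
z = 5(cos 90° + i sin 90°)


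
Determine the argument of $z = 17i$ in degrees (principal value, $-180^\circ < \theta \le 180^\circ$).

a = 0 and b > 0, so z lies on the positive imaginary axis: θ = 90°


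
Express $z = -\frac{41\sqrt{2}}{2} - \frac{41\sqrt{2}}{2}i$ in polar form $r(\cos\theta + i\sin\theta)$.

r = |z| = sqrt(a^2 + b^2) = sqrt((-41*sqrt(2)/2)^2 + (-41*sqrt(2)/2)^2) = sqrt(1681/2 + 1681/2) = sqrt(1681) = 41
θ = arctan(b/a) = arctan(-28.9914/-28.9914) (quadrant-adjusted) = 225°
z = 41(cos 225° + i sin 225°)


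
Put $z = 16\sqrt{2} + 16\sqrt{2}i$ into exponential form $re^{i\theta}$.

r = |z| = sqrt((16*sqrt(2))^2 + (16*sqrt(2))^2) = sqrt(512 + 512) = sqrt(1024) = 32
θ = arctan(b/a) = arctan(22.6274/22.6274) (quadrant-adjusted) = 45° = π/4
z = 32e^(i*π/4)


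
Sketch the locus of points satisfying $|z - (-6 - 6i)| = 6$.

|z - z0| = r describes a circle centered at z0 with radius r
Here z0 = -6 - 6i and r = 6
Locus: Circle centered at (-6, -6) with radius 6


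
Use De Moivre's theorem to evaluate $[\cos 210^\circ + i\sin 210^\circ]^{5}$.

By De Moivre: z^n = r^n(cos(nθ) + i sin(nθ))
= 1^5(cos(5*210°) + i sin(5*210°))
= 1(cos 330° + i sin 330°)
= sqrt(3)/2 - (1/2)i


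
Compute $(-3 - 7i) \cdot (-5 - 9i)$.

(a1*a2 - b1*b2) + (a1*b2 + b1*a2)i
= (15 - 63) + (27 + 35)i
= -48 + 62i


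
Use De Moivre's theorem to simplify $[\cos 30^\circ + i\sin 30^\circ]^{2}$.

By De Moivre: z^n = r^n(cos(nθ) + i sin(nθ))
= 1^2(cos(2*30°) + i sin(2*30°))
= 1(cos 60° + i sin 60°)
= 1/2 + (sqrt(3)/2)i


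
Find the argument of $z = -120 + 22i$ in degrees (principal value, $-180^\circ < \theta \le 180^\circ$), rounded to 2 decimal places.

θ = arctan(b/a) = arctan(22/-120) (quadrant-adjusted) = 169.61°


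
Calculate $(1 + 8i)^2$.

(a + bi)^2 = a^2 - b^2 + 2abi
= 1^2 - 8^2 + 2*1*8i
= -63 + 16i


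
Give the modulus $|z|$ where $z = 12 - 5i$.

|z| = sqrt(a^2 + b^2) = sqrt(12^2 + (-5)^2) = sqrt(169) = 13


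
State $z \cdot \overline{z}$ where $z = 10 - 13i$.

z * conjugate(z) = |z|^2 = a^2 + b^2
= 10^2 + (-13)^2 = 269


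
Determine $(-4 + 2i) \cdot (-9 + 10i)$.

(a1*a2 - b1*b2) + (a1*b2 + b1*a2)i
= (36 - 20) + (-40 + (-18))i
= 16 - 58i


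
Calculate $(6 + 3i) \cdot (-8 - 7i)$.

(a1*a2 - b1*b2) + (a1*b2 + b1*a2)i
= (-48 - (-21)) + (-42 + (-24))i
= -27 - 66i


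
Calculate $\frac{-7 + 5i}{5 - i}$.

Multiply numerator and denominator by conjugate (5 + i):
= (-7 + 5i)(5 + i) / (5^2 + (-1)^2)
= (-40 + 18i) / 26
Divide through by 2: (-20 + 9i) / 13
= -20/13 + (9/13)i


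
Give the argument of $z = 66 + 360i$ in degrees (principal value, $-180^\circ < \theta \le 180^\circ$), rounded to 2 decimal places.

θ = arctan(b/a) = arctan(360/66) (quadrant-adjusted) = 79.61°


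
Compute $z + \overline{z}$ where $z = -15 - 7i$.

z + conjugate(z) = (a + bi) + (a - bi) = 2a
= 2 * (-15) = -30


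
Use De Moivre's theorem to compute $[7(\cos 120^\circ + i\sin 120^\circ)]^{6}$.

By De Moivre: z^n = r^n(cos(nθ) + i sin(nθ))
= 7^6(cos(6*120°) + i sin(6*120°))
= 117649(cos 0° + i sin 0°)
= 117649


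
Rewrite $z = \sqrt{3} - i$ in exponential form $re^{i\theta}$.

r = |z| = sqrt((sqrt(3))^2 + (-1)^2) = sqrt(3 + 1) = sqrt(4) = 2
θ = arctan(b/a) = arctan(-1/1.7321) (quadrant-adjusted) = -30° = -π/6
z = 2e^(-i*π/6)


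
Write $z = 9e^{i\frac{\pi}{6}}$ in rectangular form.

a = r cos θ = 9 * sqrt(3)/2 = 9*sqrt(3)/2
b = r sin θ = 9 * 1/2 = 9/2
z = 9*sqrt(3)/2 + (9/2)i


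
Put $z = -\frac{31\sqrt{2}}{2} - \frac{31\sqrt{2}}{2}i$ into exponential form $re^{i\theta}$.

r = |z| = sqrt((-31*sqrt(2)/2)^2 + (-31*sqrt(2)/2)^2) = sqrt(961/2 + 961/2) = sqrt(961) = 31
θ = arctan(b/a) = arctan(-21.9203/-21.9203) (quadrant-adjusted) = -135° = -3π/4
z = 31e^(-i*3π/4)


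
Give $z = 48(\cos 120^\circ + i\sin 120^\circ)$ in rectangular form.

a = r cos θ = 48 * -1/2 = -24
b = r sin θ = 48 * sqrt(3)/2 = 24*sqrt(3)
z = -24 + 24*sqrt(3)i


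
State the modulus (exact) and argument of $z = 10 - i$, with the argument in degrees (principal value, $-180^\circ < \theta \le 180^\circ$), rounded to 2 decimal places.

|z| = sqrt(10^2 + (-1)^2) = sqrt(101)
arg(z) = arctan(b/a) = arctan(-1/10) (quadrant-adjusted) = -5.71°


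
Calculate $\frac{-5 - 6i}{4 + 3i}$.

Multiply numerator and denominator by conjugate (4 - 3i):
= (-5 - 6i)(4 - 3i) / (4^2 + 3^2)
= (-38 - 9i) / 25
= -38/25 - (9/25)i


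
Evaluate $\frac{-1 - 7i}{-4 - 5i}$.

Multiply numerator and denominator by conjugate (-4 + 5i):
= (-1 - 7i)(-4 + 5i) / ((-4)^2 + (-5)^2)
= (39 + 23i) / 41
= 39/41 + (23/41)i


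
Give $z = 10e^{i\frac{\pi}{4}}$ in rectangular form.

a = r cos θ = 10 * sqrt(2)/2 = 5*sqrt(2)
b = r sin θ = 10 * sqrt(2)/2 = 5*sqrt(2)
z = 5*sqrt(2) + 5*sqrt(2)i


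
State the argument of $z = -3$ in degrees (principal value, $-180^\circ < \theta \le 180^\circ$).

b = 0 and a < 0, so z lies on the negative real axis: θ = 180°


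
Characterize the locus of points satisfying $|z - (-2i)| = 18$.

|z - z0| = r describes a circle centered at z0 with radius r
Here z0 = -2i and r = 18
Locus: Circle centered at (0, -2) with radius 18


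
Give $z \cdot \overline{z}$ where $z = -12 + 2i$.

z * conjugate(z) = |z|^2 = a^2 + b^2
= (-12)^2 + 2^2 = 148


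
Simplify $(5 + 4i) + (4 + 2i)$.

(5 + 4) + (4 + 2)i = 9 + 6i


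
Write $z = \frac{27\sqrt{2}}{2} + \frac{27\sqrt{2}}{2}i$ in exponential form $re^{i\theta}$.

r = |z| = sqrt((27*sqrt(2)/2)^2 + (27*sqrt(2)/2)^2) = sqrt(729/2 + 729/2) = sqrt(729) = 27
θ = arctan(b/a) = arctan(19.0919/19.0919) (quadrant-adjusted) = 45° = π/4
z = 27e^(i*π/4)


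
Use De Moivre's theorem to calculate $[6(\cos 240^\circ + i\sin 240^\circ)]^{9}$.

By De Moivre: z^n = r^n(cos(nθ) + i sin(nθ))
= 6^9(cos(9*240°) + i sin(9*240°))
= 10077696(cos 0° + i sin 0°)
= 10077696


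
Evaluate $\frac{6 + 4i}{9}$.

Divisor is real, so divide each part by 9:
= 2/3 + (4/9)i


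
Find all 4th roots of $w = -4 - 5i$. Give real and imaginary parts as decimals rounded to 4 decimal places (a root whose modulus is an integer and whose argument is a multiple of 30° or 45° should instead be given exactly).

|w| = sqrt(41) ≈ 6.403124, arg(w) ≈ 231.340192°
Root modulus = sqrt(41)^(1/4) ≈ 1.590736
Root arguments: θ_k = (arg(w) + 360°k)/4 for k = 0, 1, ..., 3
Compute each root as (root modulus)(cos θ_k + i sin θ_k) using full-precision intermediates, then round to 4 decimal places.
Roots: 0.8468 + 1.3466i, -1.3466 + 0.8468i, -0.8468 - 1.3466i, 1.3466 - 0.8468i


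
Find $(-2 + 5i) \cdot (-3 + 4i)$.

(a1*a2 - b1*b2) + (a1*b2 + b1*a2)i
= (6 - 20) + (-8 + (-15))i
= -14 - 23i


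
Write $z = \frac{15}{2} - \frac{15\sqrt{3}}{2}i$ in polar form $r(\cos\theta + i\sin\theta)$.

r = |z| = sqrt(a^2 + b^2) = sqrt((15/2)^2 + (-15*sqrt(3)/2)^2) = sqrt(225/4 + 675/4) = sqrt(225) = 15
θ = arctan(b/a) = arctan(-12.9904/7.5) (quadrant-adjusted) = 300°
z = 15(cos 300° + i sin 300°)


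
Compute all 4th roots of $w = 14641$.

|w| = 14641, arg(w) = 0°
Root modulus = 14641^(1/4) = 11
Root arguments: θ_k = (0° + 360°k)/4 for k = 0, 1, ..., 3
Roots: 11, 11i, -11, -11i


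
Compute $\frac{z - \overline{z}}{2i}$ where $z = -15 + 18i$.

z - conjugate(z) = 2bi
(z - conjugate(z))/(2i) = 2bi/(2i) = b = 18


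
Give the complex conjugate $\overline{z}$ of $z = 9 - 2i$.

If z = a + bi, then conjugate(z) = a - bi
conjugate(9 - 2i) = 9 + 2i


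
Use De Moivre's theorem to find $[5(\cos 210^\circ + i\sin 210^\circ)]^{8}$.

By De Moivre: z^n = r^n(cos(nθ) + i sin(nθ))
= 5^8(cos(8*210°) + i sin(8*210°))
= 390625(cos 240° + i sin 240°)
= -390625/2 - (390625*sqrt(3)/2)i


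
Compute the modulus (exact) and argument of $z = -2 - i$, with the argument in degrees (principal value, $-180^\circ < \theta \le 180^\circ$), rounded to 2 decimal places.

|z| = sqrt((-2)^2 + (-1)^2) = sqrt(5)
arg(z) = arctan(b/a) = arctan(-1/-2) (quadrant-adjusted) = -153.43°


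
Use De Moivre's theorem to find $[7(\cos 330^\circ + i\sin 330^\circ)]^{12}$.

By De Moivre: z^n = r^n(cos(nθ) + i sin(nθ))
= 7^12(cos(12*330°) + i sin(12*330°))
= 13841287201(cos 0° + i sin 0°)
= 13841287201


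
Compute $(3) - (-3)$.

(3 - (-3)) + (0 - 0)i = 6


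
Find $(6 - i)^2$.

(a + bi)^2 = a^2 - b^2 + 2abi
= 6^2 - (-1)^2 + 2*6*(-1)i
= 35 - 12i


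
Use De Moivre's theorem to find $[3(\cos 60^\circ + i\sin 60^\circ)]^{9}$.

By De Moivre: z^n = r^n(cos(nθ) + i sin(nθ))
= 3^9(cos(9*60°) + i sin(9*60°))
= 19683(cos 180° + i sin 180°)
= -19683


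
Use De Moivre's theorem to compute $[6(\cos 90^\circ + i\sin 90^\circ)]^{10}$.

By De Moivre: z^n = r^n(cos(nθ) + i sin(nθ))
= 6^10(cos(10*90°) + i sin(10*90°))
= 60466176(cos 180° + i sin 180°)
= -60466176


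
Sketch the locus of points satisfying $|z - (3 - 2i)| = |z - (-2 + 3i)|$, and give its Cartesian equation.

|z - z1| = |z - z2| means z is equidistant from z1 and z2,
i.e. the perpendicular bisector of the segment from (3, -2) to (-2, 3) (midpoint (1/2, 1/2)).
With z = x + yi, square both sides:
(x - 3)^2 + (y - (-2))^2 = (x - (-2))^2 + (y - 3)^2
The x^2 and y^2 terms cancel: -10x + 10y = 13 - 13 = 0
Simplify: x - y = 0
Locus: Perpendicular bisector of the segment from (3, -2) to (-2, 3): the line x - y = 0


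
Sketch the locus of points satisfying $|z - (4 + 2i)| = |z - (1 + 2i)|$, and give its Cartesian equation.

|z - z1| = |z - z2| means z is equidistant from z1 and z2,
i.e. the perpendicular bisector of the segment from (4, 2) to (1, 2) (midpoint (5/2, 2)).
With z = x + yi, square both sides:
(x - 4)^2 + (y - 2)^2 = (x - 1)^2 + (y - 2)^2
The x^2 and y^2 terms cancel: -6x + 0y = 5 - 20 = -15
Simplify: x = 5/2
Locus: Perpendicular bisector of the segment from (4, 2) to (1, 2): the line x = 5/2


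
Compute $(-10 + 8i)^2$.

(a + bi)^2 = a^2 - b^2 + 2abi
= (-10)^2 - 8^2 + 2*(-10)*8i
= 36 - 160i


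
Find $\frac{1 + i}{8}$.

Divisor is real, so divide each part by 8:
= 1/8 + (1/8)i


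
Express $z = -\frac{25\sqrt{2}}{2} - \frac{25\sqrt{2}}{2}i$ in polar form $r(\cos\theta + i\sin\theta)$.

r = |z| = sqrt(a^2 + b^2) = sqrt((-25*sqrt(2)/2)^2 + (-25*sqrt(2)/2)^2) = sqrt(625/2 + 625/2) = sqrt(625) = 25
θ = arctan(b/a) = arctan(-17.6777/-17.6777) (quadrant-adjusted) = 225°
z = 25(cos 225° + i sin 225°)


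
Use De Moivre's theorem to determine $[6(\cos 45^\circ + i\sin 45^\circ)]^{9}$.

By De Moivre: z^n = r^n(cos(nθ) + i sin(nθ))
= 6^9(cos(9*45°) + i sin(9*45°))
= 10077696(cos 45° + i sin 45°)
= 5038848*sqrt(2) + 5038848*sqrt(2)i


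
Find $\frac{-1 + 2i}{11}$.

Divisor is real, so divide each part by 11:
= -1/11 + (2/11)i


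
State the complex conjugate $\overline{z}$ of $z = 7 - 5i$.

If z = a + bi, then conjugate(z) = a - bi
conjugate(7 - 5i) = 7 + 5i


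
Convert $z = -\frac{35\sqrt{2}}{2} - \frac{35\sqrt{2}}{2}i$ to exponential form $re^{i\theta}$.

r = |z| = sqrt((-35*sqrt(2)/2)^2 + (-35*sqrt(2)/2)^2) = sqrt(1225/2 + 1225/2) = sqrt(1225) = 35
θ = arctan(b/a) = arctan(-24.7487/-24.7487) (quadrant-adjusted) = -135° = -3π/4
z = 35e^(-i*3π/4)


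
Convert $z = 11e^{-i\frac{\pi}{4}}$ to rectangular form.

a = r cos θ = 11 * sqrt(2)/2 = 11*sqrt(2)/2
b = r sin θ = 11 * -sqrt(2)/2 = -11*sqrt(2)/2
z = 11*sqrt(2)/2 - (11*sqrt(2)/2)i


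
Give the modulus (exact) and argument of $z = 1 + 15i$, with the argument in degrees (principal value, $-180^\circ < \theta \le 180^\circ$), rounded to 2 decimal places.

|z| = sqrt(1^2 + 15^2) = sqrt(226)
arg(z) = arctan(b/a) = arctan(15/1) (quadrant-adjusted) = 86.19°


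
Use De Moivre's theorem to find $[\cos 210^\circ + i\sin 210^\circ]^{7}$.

By De Moivre: z^n = r^n(cos(nθ) + i sin(nθ))
= 1^7(cos(7*210°) + i sin(7*210°))
= 1(cos 30° + i sin 30°)
= sqrt(3)/2 + (1/2)i


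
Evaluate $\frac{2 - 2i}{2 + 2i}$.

Multiply numerator and denominator by conjugate (2 - 2i):
= (2 - 2i)(2 - 2i) / (2^2 + 2^2)
= (-8i) / 8
= -i


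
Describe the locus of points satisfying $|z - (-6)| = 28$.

|z - z0| = r describes a circle centered at z0 with radius r
Here z0 = -6 and r = 28
Locus: Circle centered at (-6, 0) with radius 28


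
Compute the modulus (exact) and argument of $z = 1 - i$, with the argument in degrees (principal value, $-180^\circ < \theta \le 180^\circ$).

|z| = sqrt(1^2 + (-1)^2) = sqrt(2)
arg(z) = arctan(b/a) = arctan(-1/1) (quadrant-adjusted) = -45°


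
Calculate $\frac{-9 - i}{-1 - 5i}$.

Multiply numerator and denominator by conjugate (-1 + 5i):
= (-9 - i)(-1 + 5i) / ((-1)^2 + (-5)^2)
= (14 - 44i) / 26
Divide through by 2: (7 - 22i) / 13
= 7/13 - (22/13)i


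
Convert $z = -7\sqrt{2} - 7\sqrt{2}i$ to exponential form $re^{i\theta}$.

r = |z| = sqrt((-7*sqrt(2))^2 + (-7*sqrt(2))^2) = sqrt(98 + 98) = sqrt(196) = 14
θ = arctan(b/a) = arctan(-9.8995/-9.8995) (quadrant-adjusted) = -135° = -3π/4
z = 14e^(-i*3π/4)


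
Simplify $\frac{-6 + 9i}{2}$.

Divisor is real, so divide each part by 2:
= -3 + (9/2)i


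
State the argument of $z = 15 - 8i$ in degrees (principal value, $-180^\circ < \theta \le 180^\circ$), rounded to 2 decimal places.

θ = arctan(b/a) = arctan(-8/15) (quadrant-adjusted) = -28.07°


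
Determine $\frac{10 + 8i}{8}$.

Divisor is real, so divide each part by 8:
= 5/4 + i


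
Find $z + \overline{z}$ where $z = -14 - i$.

z + conjugate(z) = (a + bi) + (a - bi) = 2a
= 2 * (-14) = -28


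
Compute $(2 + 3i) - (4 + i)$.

(2 - 4) + (3 - 1)i = -2 + 2i


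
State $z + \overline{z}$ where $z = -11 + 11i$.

z + conjugate(z) = (a + bi) + (a - bi) = 2a
= 2 * (-11) = -22


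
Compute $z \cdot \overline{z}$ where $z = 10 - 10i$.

z * conjugate(z) = |z|^2 = a^2 + b^2
= 10^2 + (-10)^2 = 200


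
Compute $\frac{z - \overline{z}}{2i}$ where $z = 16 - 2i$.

z - conjugate(z) = 2bi
(z - conjugate(z))/(2i) = 2bi/(2i) = b = -2


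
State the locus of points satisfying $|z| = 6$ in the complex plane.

|z| = 6 means sqrt(x^2 + y^2) = 6
This is a circle of radius 6 centered at the origin


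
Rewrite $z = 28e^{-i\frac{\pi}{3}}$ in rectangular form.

a = r cos θ = 28 * 1/2 = 14
b = r sin θ = 28 * -sqrt(3)/2 = -14*sqrt(3)
z = 14 - 14*sqrt(3)i


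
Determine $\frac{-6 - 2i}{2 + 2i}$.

Multiply numerator and denominator by conjugate (2 - 2i):
= (-6 - 2i)(2 - 2i) / (2^2 + 2^2)
= (-16 + 8i) / 8
= -2 + i


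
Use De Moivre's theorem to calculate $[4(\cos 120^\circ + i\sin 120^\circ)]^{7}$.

By De Moivre: z^n = r^n(cos(nθ) + i sin(nθ))
= 4^7(cos(7*120°) + i sin(7*120°))
= 16384(cos 120° + i sin 120°)
= -8192 + 8192*sqrt(3)i


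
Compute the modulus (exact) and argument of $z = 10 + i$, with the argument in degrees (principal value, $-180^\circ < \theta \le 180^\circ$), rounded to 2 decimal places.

|z| = sqrt(10^2 + 1^2) = sqrt(101)
arg(z) = arctan(b/a) = arctan(1/10) (quadrant-adjusted) = 5.71°


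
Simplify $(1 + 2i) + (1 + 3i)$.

(1 + 1) + (2 + 3)i = 2 + 5i


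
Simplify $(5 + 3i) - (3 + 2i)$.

(5 - 3) + (3 - 2)i = 2 + i


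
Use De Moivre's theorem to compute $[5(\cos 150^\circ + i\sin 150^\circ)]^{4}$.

By De Moivre: z^n = r^n(cos(nθ) + i sin(nθ))
= 5^4(cos(4*150°) + i sin(4*150°))
= 625(cos 240° + i sin 240°)
= -625/2 - (625*sqrt(3)/2)i


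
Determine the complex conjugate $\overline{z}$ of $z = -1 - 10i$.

If z = a + bi, then conjugate(z) = a - bi
conjugate(-1 - 10i) = -1 + 10i


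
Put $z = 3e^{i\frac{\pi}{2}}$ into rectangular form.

a = r cos θ = 3 * 0 = 0
b = r sin θ = 3 * 1 = 3
z = 3i


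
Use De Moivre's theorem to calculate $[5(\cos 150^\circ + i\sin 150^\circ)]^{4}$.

By De Moivre: z^n = r^n(cos(nθ) + i sin(nθ))
= 5^4(cos(4*150°) + i sin(4*150°))
= 625(cos 240° + i sin 240°)
= -625/2 - (625*sqrt(3)/2)i


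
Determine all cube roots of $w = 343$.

|w| = 343, arg(w) = 0°
Root modulus = 343^(1/3) = 7
Root arguments: θ_k = (0° + 360°k)/3 for k = 0, 1, ..., 2
Roots: 7, -7/2 + (7*sqrt(3)/2)i, -7/2 - (7*sqrt(3)/2)i


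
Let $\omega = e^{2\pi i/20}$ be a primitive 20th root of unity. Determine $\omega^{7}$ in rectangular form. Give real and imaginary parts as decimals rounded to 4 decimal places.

ω^7 = e^(2πi·7/20) = e^(i·7π/10)
= cos(7π/10) + i sin(7π/10)
= -0.5878 + 0.8090i


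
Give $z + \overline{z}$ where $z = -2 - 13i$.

z + conjugate(z) = (a + bi) + (a - bi) = 2a
= 2 * (-2) = -4


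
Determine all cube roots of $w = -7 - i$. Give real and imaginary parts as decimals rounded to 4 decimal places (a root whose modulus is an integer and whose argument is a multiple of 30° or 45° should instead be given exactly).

|w| = sqrt(50) ≈ 7.071068, arg(w) ≈ 188.130102°
Root modulus = sqrt(50)^(1/3) ≈ 1.919383
Root arguments: θ_k = (arg(w) + 360°k)/3 for k = 0, 1, ..., 2
Compute each root as (root modulus)(cos θ_k + i sin θ_k) using full-precision intermediates, then round to 4 decimal places.
Roots: 0.8800 + 1.7058i, -1.9172 - 0.0908i, 1.0372 - 1.6150i


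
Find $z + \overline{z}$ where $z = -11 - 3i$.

z + conjugate(z) = (a + bi) + (a - bi) = 2a
= 2 * (-11) = -22


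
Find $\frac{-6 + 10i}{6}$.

Divisor is real, so divide each part by 6:
= -1 + (5/3)i


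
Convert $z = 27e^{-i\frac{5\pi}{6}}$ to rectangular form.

a = r cos θ = 27 * -sqrt(3)/2 = -27*sqrt(3)/2
b = r sin θ = 27 * -1/2 = -27/2
z = -27*sqrt(3)/2 - (27/2)i


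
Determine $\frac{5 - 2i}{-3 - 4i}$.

Multiply numerator and denominator by conjugate (-3 + 4i):
= (5 - 2i)(-3 + 4i) / ((-3)^2 + (-4)^2)
= (-7 + 26i) / 25
= -7/25 + (26/25)i


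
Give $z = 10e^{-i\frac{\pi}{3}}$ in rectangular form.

a = r cos θ = 10 * 1/2 = 5
b = r sin θ = 10 * -sqrt(3)/2 = -5*sqrt(3)
z = 5 - 5*sqrt(3)i


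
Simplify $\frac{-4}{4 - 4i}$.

Multiply numerator and denominator by conjugate (4 + 4i):
= (-4)(4 + 4i) / (4^2 + (-4)^2)
= (-16 - 16i) / 32
Divide through by 16: (-1 - i) / 2
= -1/2 - (1/2)i


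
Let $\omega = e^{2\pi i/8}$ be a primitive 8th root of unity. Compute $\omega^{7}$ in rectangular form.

ω^7 = e^(2πi·7/8) = e^(i·7π/4)
= cos(7π/4) + i sin(7π/4)
= sqrt(2)/2 - (sqrt(2)/2)i


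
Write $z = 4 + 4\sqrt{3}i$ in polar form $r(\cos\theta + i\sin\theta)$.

r = |z| = sqrt(a^2 + b^2) = sqrt((4)^2 + (4*sqrt(3))^2) = sqrt(16 + 48) = sqrt(64) = 8
θ = arctan(b/a) = arctan(6.9282/4) (quadrant-adjusted) = 60°
z = 8(cos 60° + i sin 60°)


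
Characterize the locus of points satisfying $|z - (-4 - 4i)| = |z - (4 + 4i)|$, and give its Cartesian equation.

|z - z1| = |z - z2| means z is equidistant from z1 and z2,
i.e. the perpendicular bisector of the segment from (-4, -4) to (4, 4) (midpoint (0, 0)).
With z = x + yi, square both sides:
(x - (-4))^2 + (y - (-4))^2 = (x - 4)^2 + (y - 4)^2
The x^2 and y^2 terms cancel: 16x + 16y = 32 - 32 = 0
Simplify: x + y = 0
Locus: Perpendicular bisector of the segment from (-4, -4) to (4, 4): the line x + y = 0


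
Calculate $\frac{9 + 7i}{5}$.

Divisor is real, so divide each part by 5:
= 9/5 + (7/5)i


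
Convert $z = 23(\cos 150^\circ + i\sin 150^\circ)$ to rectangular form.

a = r cos θ = 23 * -sqrt(3)/2 = -23*sqrt(3)/2
b = r sin θ = 23 * 1/2 = 23/2
z = -23*sqrt(3)/2 + (23/2)i


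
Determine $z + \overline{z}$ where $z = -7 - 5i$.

z + conjugate(z) = (a + bi) + (a - bi) = 2a
= 2 * (-7) = -14


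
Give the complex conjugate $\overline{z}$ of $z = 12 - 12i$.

If z = a + bi, then conjugate(z) = a - bi
conjugate(12 - 12i) = 12 + 12i


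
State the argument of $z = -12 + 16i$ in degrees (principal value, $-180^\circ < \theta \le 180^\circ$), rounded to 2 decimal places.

θ = arctan(b/a) = arctan(16/-12) (quadrant-adjusted) = 126.87°


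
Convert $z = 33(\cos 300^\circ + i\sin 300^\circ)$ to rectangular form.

a = r cos θ = 33 * 1/2 = 33/2
b = r sin θ = 33 * -sqrt(3)/2 = -33*sqrt(3)/2
z = 33/2 - (33*sqrt(3)/2)i


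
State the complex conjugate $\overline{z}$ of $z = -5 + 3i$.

If z = a + bi, then conjugate(z) = a - bi
conjugate(-5 + 3i) = -5 - 3i


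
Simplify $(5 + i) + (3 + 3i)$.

(5 + 3) + (1 + 3)i = 8 + 4i


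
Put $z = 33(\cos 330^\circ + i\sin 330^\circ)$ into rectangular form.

a = r cos θ = 33 * sqrt(3)/2 = 33*sqrt(3)/2
b = r sin θ = 33 * -1/2 = -33/2
z = 33*sqrt(3)/2 - (33/2)i


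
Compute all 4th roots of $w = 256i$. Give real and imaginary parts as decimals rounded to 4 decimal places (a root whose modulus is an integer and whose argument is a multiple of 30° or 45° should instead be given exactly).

|w| = 256, arg(w) = 90°
Root modulus = 256^(1/4) = 4
Root arguments: θ_k = (90° + 360°k)/4 for k = 0, 1, ..., 3
Compute each root as (root modulus)(cos θ_k + i sin θ_k) using full-precision intermediates, then round to 4 decimal places.
Roots: 3.6955 + 1.5307i, -1.5307 + 3.6955i, -3.6955 - 1.5307i, 1.5307 - 3.6955i


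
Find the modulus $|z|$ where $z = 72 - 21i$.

|z| = sqrt(a^2 + b^2) = sqrt(72^2 + (-21)^2) = sqrt(5625) = 75


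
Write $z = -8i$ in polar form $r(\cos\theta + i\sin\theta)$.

r = |z| = sqrt(a^2 + b^2) = sqrt((0)^2 + (-8)^2) = sqrt(0 + 64) = sqrt(64) = 8
a = 0 and b < 0, so z lies on the negative imaginary axis: θ = 270°
z = 8(cos 270° + i sin 270°)


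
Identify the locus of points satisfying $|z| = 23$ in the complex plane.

|z| = 23 means sqrt(x^2 + y^2) = 23
This is a circle of radius 23 centered at the origin


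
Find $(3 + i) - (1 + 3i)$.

(3 - 1) + (1 - 3)i = 2 - 2i


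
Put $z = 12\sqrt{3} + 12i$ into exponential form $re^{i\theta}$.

r = |z| = sqrt((12*sqrt(3))^2 + (12)^2) = sqrt(432 + 144) = sqrt(576) = 24
θ = arctan(b/a) = arctan(12/20.7846) (quadrant-adjusted) = 30° = π/6
z = 24e^(i*π/6)


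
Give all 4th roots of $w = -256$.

|w| = 256, arg(w) = 180°
Root modulus = 256^(1/4) = 4
Root arguments: θ_k = (180° + 360°k)/4 for k = 0, 1, ..., 3
Roots: 2*sqrt(2) + 2*sqrt(2)i, -2*sqrt(2) + 2*sqrt(2)i, -2*sqrt(2) - 2*sqrt(2)i, 2*sqrt(2) - 2*sqrt(2)i


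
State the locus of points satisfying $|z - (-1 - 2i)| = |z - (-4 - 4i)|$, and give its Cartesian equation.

|z - z1| = |z - z2| means z is equidistant from z1 and z2,
i.e. the perpendicular bisector of the segment from (-1, -2) to (-4, -4) (midpoint (-5/2, -3)).
With z = x + yi, square both sides:
(x - (-1))^2 + (y - (-2))^2 = (x - (-4))^2 + (y - (-4))^2
The x^2 and y^2 terms cancel: -6x + (-4)y = 32 - 5 = 27
Simplify: 6x + 4y = -27
Locus: Perpendicular bisector of the segment from (-1, -2) to (-4, -4): the line 6x + 4y = -27


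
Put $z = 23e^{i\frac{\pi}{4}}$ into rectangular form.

a = r cos θ = 23 * sqrt(2)/2 = 23*sqrt(2)/2
b = r sin θ = 23 * sqrt(2)/2 = 23*sqrt(2)/2
z = 23*sqrt(2)/2 + (23*sqrt(2)/2)i


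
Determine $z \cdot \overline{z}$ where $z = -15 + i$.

z * conjugate(z) = |z|^2 = a^2 + b^2
= (-15)^2 + 1^2 = 226


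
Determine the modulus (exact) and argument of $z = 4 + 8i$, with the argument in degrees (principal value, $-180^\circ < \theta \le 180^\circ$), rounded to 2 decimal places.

|z| = sqrt(4^2 + 8^2) = sqrt(80)
arg(z) = arctan(b/a) = arctan(8/4) (quadrant-adjusted) = 63.43°


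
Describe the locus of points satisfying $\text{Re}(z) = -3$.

Re(z) = x where z = x + yi; the equation x = -3 is satisfied by all points with that x-coordinate
Locus: Vertical line x = -3


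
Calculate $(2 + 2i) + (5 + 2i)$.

(2 + 5) + (2 + 2)i = 7 + 4i


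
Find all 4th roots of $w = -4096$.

|w| = 4096, arg(w) = 180°
Root modulus = 4096^(1/4) = 8
Root arguments: θ_k = (180° + 360°k)/4 for k = 0, 1, ..., 3
Roots: 4*sqrt(2) + 4*sqrt(2)i, -4*sqrt(2) + 4*sqrt(2)i, -4*sqrt(2) - 4*sqrt(2)i, 4*sqrt(2) - 4*sqrt(2)i


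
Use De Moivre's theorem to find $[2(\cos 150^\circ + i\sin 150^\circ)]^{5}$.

By De Moivre: z^n = r^n(cos(nθ) + i sin(nθ))
= 2^5(cos(5*150°) + i sin(5*150°))
= 32(cos 30° + i sin 30°)
= 16*sqrt(3) + 16i


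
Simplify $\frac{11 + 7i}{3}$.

Divisor is real, so divide each part by 3:
= 11/3 + (7/3)i


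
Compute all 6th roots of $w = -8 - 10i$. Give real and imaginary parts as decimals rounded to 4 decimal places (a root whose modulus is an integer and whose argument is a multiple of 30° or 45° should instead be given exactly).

|w| = sqrt(164) ≈ 12.806248, arg(w) ≈ 231.340192°
Root modulus = sqrt(164)^(1/6) ≈ 1.529573
Root arguments: θ_k = (arg(w) + 360°k)/6 for k = 0, 1, ..., 5
Compute each root as (root modulus)(cos θ_k + i sin θ_k) using full-precision intermediates, then round to 4 decimal places.
Roots: 1.1961 + 0.9534i, -0.2276 + 1.5125i, -1.4237 + 0.5592i, -1.1961 - 0.9534i, 0.2276 - 1.5125i, 1.4237 - 0.5592i


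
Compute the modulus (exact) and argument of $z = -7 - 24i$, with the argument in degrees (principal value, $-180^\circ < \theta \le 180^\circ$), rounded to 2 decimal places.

|z| = sqrt((-7)^2 + (-24)^2) = 25
arg(z) = arctan(b/a) = arctan(-24/-7) (quadrant-adjusted) = -106.26°


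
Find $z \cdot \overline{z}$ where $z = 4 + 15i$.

z * conjugate(z) = |z|^2 = a^2 + b^2
= 4^2 + 15^2 = 241


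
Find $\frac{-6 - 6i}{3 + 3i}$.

Multiply numerator and denominator by conjugate (3 - 3i):
= (-6 - 6i)(3 - 3i) / (3^2 + 3^2)
= (-36) / 18
= -2


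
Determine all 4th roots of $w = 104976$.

|w| = 104976, arg(w) = 0°
Root modulus = 104976^(1/4) = 18
Root arguments: θ_k = (0° + 360°k)/4 for k = 0, 1, ..., 3
Roots: 18, 18i, -18, -18i


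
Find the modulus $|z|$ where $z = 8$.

|z| = sqrt(a^2 + b^2) = sqrt(8^2 + 0^2) = sqrt(64) = 8


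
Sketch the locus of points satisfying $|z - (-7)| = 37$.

|z - z0| = r describes a circle centered at z0 with radius r
Here z0 = -7 and r = 37
Locus: Circle centered at (-7, 0) with radius 37


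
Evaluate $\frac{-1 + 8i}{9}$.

Divisor is real, so divide each part by 9:
= -1/9 + (8/9)i


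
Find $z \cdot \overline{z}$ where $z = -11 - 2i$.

z * conjugate(z) = |z|^2 = a^2 + b^2
= (-11)^2 + (-2)^2 = 125


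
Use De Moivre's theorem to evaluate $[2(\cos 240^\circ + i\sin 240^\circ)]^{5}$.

By De Moivre: z^n = r^n(cos(nθ) + i sin(nθ))
= 2^5(cos(5*240°) + i sin(5*240°))
= 32(cos 120° + i sin 120°)
= -16 + 16*sqrt(3)i


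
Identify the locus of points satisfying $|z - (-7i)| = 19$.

|z - z0| = r describes a circle centered at z0 with radius r
Here z0 = -7i and r = 19
Locus: Circle centered at (0, -7) with radius 19


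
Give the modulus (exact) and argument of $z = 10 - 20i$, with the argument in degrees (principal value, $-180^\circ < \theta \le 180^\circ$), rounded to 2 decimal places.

|z| = sqrt(10^2 + (-20)^2) = sqrt(500)
arg(z) = arctan(b/a) = arctan(-20/10) (quadrant-adjusted) = -63.43°


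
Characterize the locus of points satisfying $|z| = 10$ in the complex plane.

|z| = 10 means sqrt(x^2 + y^2) = 10
This is a circle of radius 10 centered at the origin


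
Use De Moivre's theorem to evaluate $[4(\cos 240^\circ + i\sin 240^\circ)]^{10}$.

By De Moivre: z^n = r^n(cos(nθ) + i sin(nθ))
= 4^10(cos(10*240°) + i sin(10*240°))
= 1048576(cos 240° + i sin 240°)
= -524288 - 524288*sqrt(3)i


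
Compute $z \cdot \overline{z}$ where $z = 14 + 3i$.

z * conjugate(z) = |z|^2 = a^2 + b^2
= 14^2 + 3^2 = 205


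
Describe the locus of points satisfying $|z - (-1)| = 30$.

|z - z0| = r describes a circle centered at z0 with radius r
Here z0 = -1 and r = 30
Locus: Circle centered at (-1, 0) with radius 30


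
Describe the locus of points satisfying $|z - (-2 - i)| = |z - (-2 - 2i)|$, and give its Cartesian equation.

|z - z1| = |z - z2| means z is equidistant from z1 and z2,
i.e. the perpendicular bisector of the segment from (-2, -1) to (-2, -2) (midpoint (-2, -3/2)).
With z = x + yi, square both sides:
(x - (-2))^2 + (y - (-1))^2 = (x - (-2))^2 + (y - (-2))^2
The x^2 and y^2 terms cancel: 0x + (-2)y = 8 - 5 = 3
Simplify: y = -3/2
Locus: Perpendicular bisector of the segment from (-2, -1) to (-2, -2): the line y = -3/2


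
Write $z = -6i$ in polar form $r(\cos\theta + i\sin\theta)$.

r = |z| = sqrt(a^2 + b^2) = sqrt((0)^2 + (-6)^2) = sqrt(0 + 36) = sqrt(36) = 6
a = 0 and b < 0, so z lies on the negative imaginary axis: θ = 270°
z = 6(cos 270° + i sin 270°)


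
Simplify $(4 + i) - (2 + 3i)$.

(4 - 2) + (1 - 3)i = 2 - 2i


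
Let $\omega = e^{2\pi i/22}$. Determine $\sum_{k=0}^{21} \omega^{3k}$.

Let ζ = ω^3 = e^(2πi·3/22). Since 22 ∤ 3, ζ ≠ 1.
Sum = Σ_{k=0}^{21} ζ^k = (ζ^22 - 1)/(ζ - 1) = (ω^{3·22} - 1)/(ζ - 1) = (1 - 1)/(ζ - 1) = 0


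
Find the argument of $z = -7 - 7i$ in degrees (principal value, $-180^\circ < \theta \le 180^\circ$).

θ = arctan(b/a) = arctan(-7/-7) (quadrant-adjusted) = -135°


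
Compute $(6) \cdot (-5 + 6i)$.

(a1*a2 - b1*b2) + (a1*b2 + b1*a2)i
= (-30 - 0) + (36 + 0)i
= -30 + 36i


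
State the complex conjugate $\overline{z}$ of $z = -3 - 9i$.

If z = a + bi, then conjugate(z) = a - bi
conjugate(-3 - 9i) = -3 + 9i


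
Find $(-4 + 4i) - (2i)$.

(-4 - 0) + (4 - 2)i = -4 + 2i


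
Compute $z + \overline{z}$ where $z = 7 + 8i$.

z + conjugate(z) = (a + bi) + (a - bi) = 2a
= 2 * 7 = 14


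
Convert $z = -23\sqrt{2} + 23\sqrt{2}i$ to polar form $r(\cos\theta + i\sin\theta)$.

r = |z| = sqrt(a^2 + b^2) = sqrt((-23*sqrt(2))^2 + (23*sqrt(2))^2) = sqrt(1058 + 1058) = sqrt(2116) = 46
θ = arctan(b/a) = arctan(32.5269/-32.5269) (quadrant-adjusted) = 135°
z = 46(cos 135° + i sin 135°)


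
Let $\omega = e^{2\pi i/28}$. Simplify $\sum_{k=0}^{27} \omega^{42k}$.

Let ζ = ω^42 = e^(2πi·42/28). Since 28 ∤ 42, ζ ≠ 1.
Sum = Σ_{k=0}^{27} ζ^k = (ζ^28 - 1)/(ζ - 1) = (ω^{42·28} - 1)/(ζ - 1) = (1 - 1)/(ζ - 1) = 0


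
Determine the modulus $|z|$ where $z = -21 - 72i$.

|z| = sqrt(a^2 + b^2) = sqrt((-21)^2 + (-72)^2) = sqrt(5625) = 75


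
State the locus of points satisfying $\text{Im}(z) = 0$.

Im(z) = y where z = x + yi; the equation y = 0 is satisfied by all points with that y-coordinate
Locus: Horizontal line y = 0


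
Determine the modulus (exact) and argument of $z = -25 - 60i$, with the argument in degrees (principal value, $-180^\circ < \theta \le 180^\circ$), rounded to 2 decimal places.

|z| = sqrt((-25)^2 + (-60)^2) = 65
arg(z) = arctan(b/a) = arctan(-60/-25) (quadrant-adjusted) = -112.62°


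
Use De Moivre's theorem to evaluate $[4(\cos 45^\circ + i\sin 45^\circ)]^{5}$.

By De Moivre: z^n = r^n(cos(nθ) + i sin(nθ))
= 4^5(cos(5*45°) + i sin(5*45°))
= 1024(cos 225° + i sin 225°)
= -512*sqrt(2) - 512*sqrt(2)i


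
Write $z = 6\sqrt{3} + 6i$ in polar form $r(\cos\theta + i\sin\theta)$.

r = |z| = sqrt(a^2 + b^2) = sqrt((6*sqrt(3))^2 + (6)^2) = sqrt(108 + 36) = sqrt(144) = 12
θ = arctan(b/a) = arctan(6/10.3923) (quadrant-adjusted) = 30°
z = 12(cos 30° + i sin 30°)


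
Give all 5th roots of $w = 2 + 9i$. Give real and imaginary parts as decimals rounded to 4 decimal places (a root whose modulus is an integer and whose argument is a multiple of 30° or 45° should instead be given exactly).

|w| = sqrt(85) ≈ 9.219544, arg(w) ≈ 77.471192°
Root modulus = sqrt(85)^(1/5) ≈ 1.559344
Root arguments: θ_k = (arg(w) + 360°k)/5 for k = 0, 1, ..., 4
Compute each root as (root modulus)(cos θ_k + i sin θ_k) using full-precision intermediates, then round to 4 decimal places.
Roots: 1.5027 + 0.4166i, 0.0682 + 1.5579i, -1.4605 + 0.5462i, -0.9708 - 1.2203i, 0.8605 - 1.3004i


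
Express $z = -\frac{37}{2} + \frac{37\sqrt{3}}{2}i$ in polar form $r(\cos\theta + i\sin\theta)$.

r = |z| = sqrt(a^2 + b^2) = sqrt((-37/2)^2 + (37*sqrt(3)/2)^2) = sqrt(1369/4 + 4107/4) = sqrt(1369) = 37
θ = arctan(b/a) = arctan(32.0429/-18.5) (quadrant-adjusted) = 120°
z = 37(cos 120° + i sin 120°)


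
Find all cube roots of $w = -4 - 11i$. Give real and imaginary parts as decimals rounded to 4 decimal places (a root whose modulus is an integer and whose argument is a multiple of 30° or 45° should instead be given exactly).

|w| = sqrt(137) ≈ 11.704700, arg(w) ≈ 250.016893°
Root modulus = sqrt(137)^(1/3) ≈ 2.270493
Root arguments: θ_k = (arg(w) + 360°k)/3 for k = 0, 1, ..., 2
Compute each root as (root modulus)(cos θ_k + i sin θ_k) using full-precision intermediates, then round to 4 decimal places.
Roots: 0.2634 + 2.2552i, -2.0847 - 0.8995i, 1.8213 - 1.3557i


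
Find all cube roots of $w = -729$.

|w| = 729, arg(w) = 180°
Root modulus = 729^(1/3) = 9
Root arguments: θ_k = (180° + 360°k)/3 for k = 0, 1, ..., 2
Roots: 9/2 + (9*sqrt(3)/2)i, -9, 9/2 - (9*sqrt(3)/2)i


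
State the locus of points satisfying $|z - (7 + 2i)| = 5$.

|z - z0| = r describes a circle centered at z0 with radius r
Here z0 = 7 + 2i and r = 5
Locus: Circle centered at (7, 2) with radius 5


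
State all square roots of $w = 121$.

|w| = 121, arg(w) = 0°
Root modulus = 121^(1/2) = 11
Root arguments: θ_k = (0° + 360°k)/2 for k = 0, 1, ..., 1
Roots: 11, -11


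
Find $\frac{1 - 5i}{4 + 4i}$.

Multiply numerator and denominator by conjugate (4 - 4i):
= (1 - 5i)(4 - 4i) / (4^2 + 4^2)
= (-16 - 24i) / 32
Divide through by 8: (-2 - 3i) / 4
= -1/2 - (3/4)i


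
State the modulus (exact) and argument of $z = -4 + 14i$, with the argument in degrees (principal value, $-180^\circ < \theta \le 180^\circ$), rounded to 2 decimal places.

|z| = sqrt((-4)^2 + 14^2) = sqrt(212)
arg(z) = arctan(b/a) = arctan(14/-4) (quadrant-adjusted) = 105.95°


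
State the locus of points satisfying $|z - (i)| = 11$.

|z - z0| = r describes a circle centered at z0 with radius r
Here z0 = i and r = 11
Locus: Circle centered at (0, 1) with radius 11


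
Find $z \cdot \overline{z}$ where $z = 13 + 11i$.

z * conjugate(z) = |z|^2 = a^2 + b^2
= 13^2 + 11^2 = 290


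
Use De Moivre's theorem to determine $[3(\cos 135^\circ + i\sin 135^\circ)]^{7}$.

By De Moivre: z^n = r^n(cos(nθ) + i sin(nθ))
= 3^7(cos(7*135°) + i sin(7*135°))
= 2187(cos 225° + i sin 225°)
= -2187*sqrt(2)/2 - (2187*sqrt(2)/2)i


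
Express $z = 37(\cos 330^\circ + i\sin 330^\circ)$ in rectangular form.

a = r cos θ = 37 * sqrt(3)/2 = 37*sqrt(3)/2
b = r sin θ = 37 * -1/2 = -37/2
z = 37*sqrt(3)/2 - (37/2)i


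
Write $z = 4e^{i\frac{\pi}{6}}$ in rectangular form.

a = r cos θ = 4 * sqrt(3)/2 = 2*sqrt(3)
b = r sin θ = 4 * 1/2 = 2
z = 2*sqrt(3) + 2i


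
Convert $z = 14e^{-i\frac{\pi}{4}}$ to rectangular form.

a = r cos θ = 14 * sqrt(2)/2 = 7*sqrt(2)
b = r sin θ = 14 * -sqrt(2)/2 = -7*sqrt(2)
z = 7*sqrt(2) - 7*sqrt(2)i


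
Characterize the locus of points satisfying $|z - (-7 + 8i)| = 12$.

|z - z0| = r describes a circle centered at z0 with radius r
Here z0 = -7 + 8i and r = 12
Locus: Circle centered at (-7, 8) with radius 12


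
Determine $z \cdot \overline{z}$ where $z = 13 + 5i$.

z * conjugate(z) = |z|^2 = a^2 + b^2
= 13^2 + 5^2 = 194


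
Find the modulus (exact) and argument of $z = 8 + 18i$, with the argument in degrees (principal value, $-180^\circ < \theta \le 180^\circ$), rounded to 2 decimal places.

|z| = sqrt(8^2 + 18^2) = sqrt(388)
arg(z) = arctan(b/a) = arctan(18/8) (quadrant-adjusted) = 66.04°


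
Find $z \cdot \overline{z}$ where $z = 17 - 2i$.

z * conjugate(z) = |z|^2 = a^2 + b^2
= 17^2 + (-2)^2 = 293


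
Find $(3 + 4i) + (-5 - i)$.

(3 + (-5)) + (4 + (-1))i = -2 + 3i


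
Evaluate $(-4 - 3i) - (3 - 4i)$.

(-4 - 3) + (-3 - (-4))i = -7 + i


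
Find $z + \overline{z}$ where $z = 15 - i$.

z + conjugate(z) = (a + bi) + (a - bi) = 2a
= 2 * 15 = 30


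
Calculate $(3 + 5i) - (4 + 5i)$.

(3 - 4) + (5 - 5)i = -1


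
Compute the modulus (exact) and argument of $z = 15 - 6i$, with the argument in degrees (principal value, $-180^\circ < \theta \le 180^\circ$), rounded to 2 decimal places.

|z| = sqrt(15^2 + (-6)^2) = sqrt(261)
arg(z) = arctan(b/a) = arctan(-6/15) (quadrant-adjusted) = -21.80°


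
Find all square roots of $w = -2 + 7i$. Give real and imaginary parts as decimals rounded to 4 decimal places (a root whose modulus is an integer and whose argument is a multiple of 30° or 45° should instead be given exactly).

|w| = sqrt(53) ≈ 7.280110, arg(w) ≈ 105.945396°
Root modulus = sqrt(53)^(1/2) ≈ 2.698168
Root arguments: θ_k = (arg(w) + 360°k)/2 for k = 0, 1, ..., 1
Compute each root as (root modulus)(cos θ_k + i sin θ_k) using full-precision intermediates, then round to 4 decimal places.
Roots: 1.6248 + 2.1541i, -1.6248 - 2.1541i


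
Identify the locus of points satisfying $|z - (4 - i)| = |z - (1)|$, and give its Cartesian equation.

|z - z1| = |z - z2| means z is equidistant from z1 and z2,
i.e. the perpendicular bisector of the segment from (4, -1) to (1, 0) (midpoint (5/2, -1/2)).
With z = x + yi, square both sides:
(x - 4)^2 + (y - (-1))^2 = (x - 1)^2 + (y - 0)^2
The x^2 and y^2 terms cancel: -6x + 2y = 1 - 17 = -16
Simplify: 3x - y = 8
Locus: Perpendicular bisector of the segment from (4, -1) to (1, 0): the line 3x - y = 8


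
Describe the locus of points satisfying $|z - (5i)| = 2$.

|z - z0| = r describes a circle centered at z0 with radius r
Here z0 = 5i and r = 2
Locus: Circle centered at (0, 5) with radius 2


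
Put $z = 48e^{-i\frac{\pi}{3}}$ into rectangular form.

a = r cos θ = 48 * 1/2 = 24
b = r sin θ = 48 * -sqrt(3)/2 = -24*sqrt(3)
z = 24 - 24*sqrt(3)i


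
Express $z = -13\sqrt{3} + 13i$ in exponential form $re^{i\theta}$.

r = |z| = sqrt((-13*sqrt(3))^2 + (13)^2) = sqrt(507 + 169) = sqrt(676) = 26
θ = arctan(b/a) = arctan(13/-22.5167) (quadrant-adjusted) = 150° = 5π/6
z = 26e^(i*5π/6)


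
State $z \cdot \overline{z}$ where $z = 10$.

z * conjugate(z) = |z|^2 = a^2 + b^2
= 10^2 + 0^2 = 100


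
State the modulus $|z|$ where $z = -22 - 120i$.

|z| = sqrt(a^2 + b^2) = sqrt((-22)^2 + (-120)^2) = sqrt(14884) = 122


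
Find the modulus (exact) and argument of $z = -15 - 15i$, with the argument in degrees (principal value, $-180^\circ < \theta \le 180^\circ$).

|z| = sqrt((-15)^2 + (-15)^2) = sqrt(450)
arg(z) = arctan(b/a) = arctan(-15/-15) (quadrant-adjusted) = -135°


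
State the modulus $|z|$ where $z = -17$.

|z| = sqrt(a^2 + b^2) = sqrt((-17)^2 + 0^2) = sqrt(289) = 17


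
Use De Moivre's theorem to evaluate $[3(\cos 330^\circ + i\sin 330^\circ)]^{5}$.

By De Moivre: z^n = r^n(cos(nθ) + i sin(nθ))
= 3^5(cos(5*330°) + i sin(5*330°))
= 243(cos 210° + i sin 210°)
= -243*sqrt(3)/2 - (243/2)i


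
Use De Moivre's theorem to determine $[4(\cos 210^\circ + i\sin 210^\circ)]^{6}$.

By De Moivre: z^n = r^n(cos(nθ) + i sin(nθ))
= 4^6(cos(6*210°) + i sin(6*210°))
= 4096(cos 180° + i sin 180°)
= -4096


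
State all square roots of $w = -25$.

|w| = 25, arg(w) = 180°
Root modulus = 25^(1/2) = 5
Root arguments: θ_k = (180° + 360°k)/2 for k = 0, 1, ..., 1
Roots: 5i, -5i


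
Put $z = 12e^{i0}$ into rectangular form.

a = r cos θ = 12 * 1 = 12
b = r sin θ = 12 * 0 = 0
z = 12


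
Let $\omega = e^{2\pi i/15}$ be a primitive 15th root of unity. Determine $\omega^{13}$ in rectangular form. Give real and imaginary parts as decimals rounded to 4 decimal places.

ω^13 = e^(2πi·13/15) = e^(i·26π/15)
= cos(26π/15) + i sin(26π/15)
= 0.6691 - 0.7431i


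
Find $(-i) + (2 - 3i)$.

(0 + 2) + (-1 + (-3))i = 2 - 4i
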